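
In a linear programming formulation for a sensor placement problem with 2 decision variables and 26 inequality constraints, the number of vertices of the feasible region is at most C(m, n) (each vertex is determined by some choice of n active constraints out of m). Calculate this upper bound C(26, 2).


Each vertex corresponds to some choice of n active constraints out of m, so the number of vertices is at most C(m, n) = m! / (n!(m-n)!).
m = 26, n = 2
Numerator: 26 * 25
Denominator: 2! = 2
C(26, 2) = 325


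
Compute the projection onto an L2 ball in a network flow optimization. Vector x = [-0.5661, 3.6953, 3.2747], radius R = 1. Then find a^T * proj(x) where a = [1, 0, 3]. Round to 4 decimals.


Step 1: Compute ||x|| (intermediates to 6 decimals).
||x|| = sqrt((-0.5661)^2 + 3.6953^2 + 3.2747^2) = 4.969846
Step 2: Project.
Since ||x|| > R, scale = R/||x|| = 1/4.969846 = 0.201213, proj(x) = scale * x
proj(x) = [-0.113907, 0.743542, 0.658912]
Step 3: Dot product.
a^T * proj(x) = 1*(-0.113907) + 0*0.743542 + 3*0.658912 = 1.8628


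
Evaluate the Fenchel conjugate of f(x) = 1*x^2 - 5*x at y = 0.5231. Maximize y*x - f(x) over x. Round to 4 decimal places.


f*(y) = sup_x {y*x - a*x^2 - b*x} = sup_x {(y-b)*x - a*x^2}
FOC: (y - b) - 2a*x = 0 => x* = (y - b)/(2a)
x* = (0.5231 + 5)/(2*1) = 2.7616
f*(0.5231) = (y-b)^2/(4a) = (0.5231 + 5)^2/(4*1)
= 30.5046/4 = 7.6262


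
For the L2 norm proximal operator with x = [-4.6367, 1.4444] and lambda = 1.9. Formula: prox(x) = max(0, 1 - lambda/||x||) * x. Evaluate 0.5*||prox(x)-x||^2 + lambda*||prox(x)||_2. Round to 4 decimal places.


Step 1: Compute ||x||.
||x|| = 4.8565
Step 2: Compute scaling factor.
scale = max(0, 1 - 1.9/4.8565) = 0.6088
Step 3: prox(x) = [-2.8227, 0.8793]
||prox(x)|| = 2.9565
Step 4: Proximal objective.
0.5*||prox-x||^2 = 1.805
lambda*||prox|| = 5.6174
Total = 7.4223


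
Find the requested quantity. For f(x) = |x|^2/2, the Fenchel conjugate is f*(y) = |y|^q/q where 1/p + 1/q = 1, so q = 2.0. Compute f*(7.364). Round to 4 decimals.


The conjugate exponent q satisfies 1/p + 1/q = 1.
p = 2, so q = 2/(2 - 1) = 2.0
|y|^q = 7.364^2.0 = 54.2285
f*(7.364) = 54.2285 / 2.0 = 27.1142


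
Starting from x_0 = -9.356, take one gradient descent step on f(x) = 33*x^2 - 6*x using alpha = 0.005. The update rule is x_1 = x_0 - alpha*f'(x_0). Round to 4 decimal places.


We compute the gradient at x_0 and apply the update.
f'(x) = 66*x - 6
f'(-9.356) = 66*-9.356 - 6 = -623.496
x_1 = -9.356 - 0.005*-623.496 = -6.2385


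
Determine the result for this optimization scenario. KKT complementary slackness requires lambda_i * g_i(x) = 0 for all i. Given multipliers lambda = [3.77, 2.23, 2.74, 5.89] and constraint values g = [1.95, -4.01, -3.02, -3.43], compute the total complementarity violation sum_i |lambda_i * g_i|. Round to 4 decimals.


KKT complementary slackness check:
lambda_1 * g_1 = 3.77 * 1.95 = 7.3515
lambda_2 * g_2 = 2.23 * -4.01 = -8.9423
lambda_3 * g_3 = 2.74 * -3.02 = -8.2748
lambda_4 * g_4 = 5.89 * -3.43 = -20.2027
Total violation = 7.3515 + 8.9423 + 8.2748 + 20.2027 = 44.7713


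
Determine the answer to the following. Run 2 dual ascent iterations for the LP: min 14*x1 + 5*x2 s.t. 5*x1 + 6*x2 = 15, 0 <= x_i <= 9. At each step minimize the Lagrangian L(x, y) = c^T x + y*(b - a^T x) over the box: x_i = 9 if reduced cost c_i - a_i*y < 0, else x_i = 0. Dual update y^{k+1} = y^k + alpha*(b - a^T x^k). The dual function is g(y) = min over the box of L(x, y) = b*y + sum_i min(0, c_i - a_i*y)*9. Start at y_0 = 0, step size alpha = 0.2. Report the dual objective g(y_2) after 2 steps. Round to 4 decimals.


Dual ascent for LP: min 14*x1 + 5*x2, 5*x1 + 6*x2 = 15, 0 <= x_i <= 9
Step 1: y^k = 0.0, reduced costs: (14.0, 5.0)
  x^k = (0.0, 0.0), subgradient = b - a^T x = 15.0
  y^{k+1} = 0.0 + 0.2*15.0 = 3.0
Step 2: y^k = 3.0, reduced costs: (-1.0, -13.0)
  x^k = (9.0, 9.0), subgradient = b - a^T x = -84.0
  y^{k+1} = 3.0 + 0.2*-84.0 = -13.8
Dual objective at y_2 = -13.8: reduced costs (83.0, 87.8), box minimizer x = (0.0, 0.0)
g(y_2) = b*y + (c1 - a1*y)*x1 + (c2 - a2*y)*x2 = 15*(-13.8) + 83.0*0.0 + 87.8*0.0 = -207.0 + 0.0 + 0.0 = -207.0


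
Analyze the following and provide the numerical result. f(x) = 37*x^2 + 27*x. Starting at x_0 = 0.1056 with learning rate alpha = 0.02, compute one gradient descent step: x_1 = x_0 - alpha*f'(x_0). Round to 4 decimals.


We compute the gradient at x_0 and apply the update.
f'(x) = 74*x + 27
f'(0.1056) = 74*0.1056 + 27 = 34.8144
x_1 = 0.1056 - 0.02*34.8144 = -0.5907


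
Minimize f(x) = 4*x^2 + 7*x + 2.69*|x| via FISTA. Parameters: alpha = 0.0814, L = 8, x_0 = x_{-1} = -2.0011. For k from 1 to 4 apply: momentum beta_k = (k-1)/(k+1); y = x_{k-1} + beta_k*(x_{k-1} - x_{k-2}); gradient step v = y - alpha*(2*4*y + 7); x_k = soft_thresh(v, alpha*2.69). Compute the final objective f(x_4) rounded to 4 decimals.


FISTA on f(x) = 4*x^2 + 7*x + 2.69*|x|
L = 8, alpha = 0.0814
Iteration 1: beta = 0.0, y = -2.0011 + 0.0*(-2.0011 + 2.0011) = -2.0011
  grad(y) = -9.0088, v = y - alpha*grad = -1.2678
  prox(v) = soft_thresh(-1.2678, 0.219) = -1.0488
Iteration 2: beta = 0.3333, y = -1.0488 + 0.3333*(-1.0488 + 2.0011) = -0.7314
  grad(y) = 1.1489, v = y - alpha*grad = -0.8249
  prox(v) = soft_thresh(-0.8249, 0.219) = -0.6059
Iteration 3: beta = 0.5, y = -0.6059 + 0.5*(-0.6059 + 1.0488) = -0.3845
  grad(y) = 3.924, v = y - alpha*grad = -0.7039
  prox(v) = soft_thresh(-0.7039, 0.219) = -0.4849
Iteration 4: beta = 0.6, y = -0.4849 + 0.6*(-0.4849 + 0.6059) = -0.4124
  grad(y) = 3.7012, v = y - alpha*grad = -0.7136
  prox(v) = soft_thresh(-0.7136, 0.219) = -0.4947
f(x_4) = 4*(-0.4947)^2 + 7*(-0.4947) + 2.69*|-0.4947| = -1.1532


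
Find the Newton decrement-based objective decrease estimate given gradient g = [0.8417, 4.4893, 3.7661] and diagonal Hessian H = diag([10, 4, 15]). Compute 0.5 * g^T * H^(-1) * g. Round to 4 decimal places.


Step 1: H is diagonal, so H^(-1) * g = [0.0842, 1.1223, 0.2511].
Step 2: g^T H^(-1) g = sum_i g_i^2 / H_ii
  = (0.8417)^2/10 + (4.4893)^2/4 + (3.7661)^2/15
  = 0.0708 + 5.0385 + 0.9456 = 6.0549
Step 3: Objective decrease = 0.5 * g^T H^(-1) g = 3.0274


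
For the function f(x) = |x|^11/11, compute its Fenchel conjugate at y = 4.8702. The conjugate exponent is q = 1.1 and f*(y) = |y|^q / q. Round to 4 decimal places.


The conjugate exponent q satisfies 1/p + 1/q = 1.
p = 11, so q = 11/(11 - 1) = 1.1
|y|^q = 4.8702^1.1 = 5.7056
f*(4.8702) = 5.7056 / 1.1 = 5.1869


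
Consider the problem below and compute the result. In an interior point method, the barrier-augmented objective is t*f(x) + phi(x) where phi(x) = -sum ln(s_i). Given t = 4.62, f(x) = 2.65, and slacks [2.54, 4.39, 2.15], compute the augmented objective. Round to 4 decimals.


Step 1: Compute log-barrier.
ln values: [0.9322, 1.4793, 0.7655]
phi = -(0.9322 + 1.4793 + 0.7655) = -3.177
Step 2: Compute augmented objective.
t*f(x) = 4.62*2.65 = 12.243
Total = 12.243 - 3.177 = 9.066


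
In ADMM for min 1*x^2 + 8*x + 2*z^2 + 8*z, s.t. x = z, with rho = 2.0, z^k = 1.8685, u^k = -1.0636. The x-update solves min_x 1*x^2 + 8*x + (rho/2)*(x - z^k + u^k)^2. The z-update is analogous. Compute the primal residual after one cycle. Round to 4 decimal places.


ADMM iteration with rho = 2.0, z^k = 1.8685, u^k = -1.0636
Step 1: x-update.
Minimize 1*x^2 + 8*x + (2.0/2)*(x - 1.8685 - 1.0636)^2
FOC: (2*1 + 2.0)*x = -8 + 2.0*(1.8685 + 1.0636)
x^{k+1} = -0.534
Step 2: z-update.
Minimize 2*z^2 + 8*z + (2.0/2)*(-0.534 - z - 1.0636)^2
FOC: (2*2 + 2.0)*z = -8 + 2.0*(-0.534 - 1.0636)
z^{k+1} = -1.8659
Step 3: u-update.
u^{k+1} = -1.0636 - 0.534 + 1.8659 = 0.2683
Step 4: Primal residual = |-0.534 + 1.8659| = 1.3319


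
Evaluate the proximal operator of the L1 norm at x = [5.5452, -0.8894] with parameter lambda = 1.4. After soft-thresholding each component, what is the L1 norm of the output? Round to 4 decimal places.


Soft-thresholding with lambda = 1.4:
prox(5.5452) = sign(5.5452)*max(|5.5452| - 1.4, 0) = 4.1452
prox(-0.8894) = sign(-0.8894)*max(|-0.8894| - 1.4, 0) = 0.0
prox(x) = [4.1452, 0.0]
||prox(x)||_1 = 4.1452 + 0.0 = 4.1452


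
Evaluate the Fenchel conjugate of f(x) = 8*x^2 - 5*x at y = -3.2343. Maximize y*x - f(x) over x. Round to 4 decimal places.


f*(y) = sup_x {y*x - a*x^2 - b*x} = sup_x {(y-b)*x - a*x^2}
FOC: (y - b) - 2a*x = 0 => x* = (y - b)/(2a)
x* = (-3.2343 + 5)/(2*8) = 0.1104
f*(-3.2343) = (y-b)^2/(4a) = (-3.2343 + 5)^2/(4*8)
= 3.1177/32 = 0.0974


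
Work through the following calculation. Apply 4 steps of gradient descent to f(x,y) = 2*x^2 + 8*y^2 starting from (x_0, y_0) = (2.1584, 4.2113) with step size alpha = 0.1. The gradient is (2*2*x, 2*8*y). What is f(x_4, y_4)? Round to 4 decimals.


Gradient descent on f(x,y) = 2*x^2 + 8*y^2.
Starting point: (2.1584, 4.2113), alpha = 0.1
Step 1: grad_x = 2*2*2.1584 = 8.6336, grad_y = 2*8*4.2113 = 67.3808
  x_1 = 2.1584 - 0.1*8.6336 = 1.295
  y_1 = 4.2113 - 0.1*67.3808 = -2.5268
Step 2: grad_x = 2*2*1.295 = 5.1802, grad_y = 2*8*-2.5268 = -40.4285
  x_2 = 1.295 - 0.1*5.1802 = 0.777
  y_2 = -2.5268 - 0.1*-40.4285 = 1.5161
Step 3: grad_x = 2*2*0.777 = 3.1081, grad_y = 2*8*1.5161 = 24.2571
  x_3 = 0.777 - 0.1*3.1081 = 0.4662
  y_3 = 1.5161 - 0.1*24.2571 = -0.9096
Step 4: grad_x = 2*2*0.4662 = 1.8649, grad_y = 2*8*-0.9096 = -14.5543
  x_4 = 0.4662 - 0.1*1.8649 = 0.2797
  y_4 = -0.9096 - 0.1*-14.5543 = 0.5458
f(0.2797, 0.5458) = 2*0.2797^2 + 8*0.5458^2 = 2.5395


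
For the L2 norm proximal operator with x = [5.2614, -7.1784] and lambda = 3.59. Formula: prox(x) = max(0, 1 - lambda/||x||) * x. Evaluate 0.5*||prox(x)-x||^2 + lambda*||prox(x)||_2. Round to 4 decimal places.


Step 1: Compute ||x||.
||x|| = 8.9001
Step 2: Compute scaling factor.
scale = max(0, 1 - 3.59/8.9001) = 0.5966
Step 3: prox(x) = [3.1391, -4.2829]
||prox(x)|| = 5.3101
Step 4: Proximal objective.
0.5*||prox-x||^2 = 6.4441
lambda*||prox|| = 19.0633
Total = 25.5073


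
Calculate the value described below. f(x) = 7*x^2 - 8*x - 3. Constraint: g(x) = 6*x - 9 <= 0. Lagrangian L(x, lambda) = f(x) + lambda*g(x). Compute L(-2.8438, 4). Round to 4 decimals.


Step 1: Evaluate f(x).
f(-2.8438) = 7*(-2.8438)^2 - 8*(-2.8438) - 3 = 76.3608
Step 2: Evaluate g(x).
g(-2.8438) = 6*-2.8438 - 9 = -26.0628
Step 3: Compute Lagrangian.
L = 76.3608 + 4*-26.0628 = -27.8904


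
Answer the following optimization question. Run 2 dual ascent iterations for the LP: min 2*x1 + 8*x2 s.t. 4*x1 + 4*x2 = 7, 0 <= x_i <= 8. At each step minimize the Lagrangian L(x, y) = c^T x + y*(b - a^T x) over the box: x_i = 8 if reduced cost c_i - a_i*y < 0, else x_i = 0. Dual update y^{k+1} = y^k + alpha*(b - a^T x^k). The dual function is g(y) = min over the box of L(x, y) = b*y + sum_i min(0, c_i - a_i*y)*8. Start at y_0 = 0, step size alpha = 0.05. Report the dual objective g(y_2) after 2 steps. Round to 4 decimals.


Dual ascent for LP: min 2*x1 + 8*x2, 4*x1 + 4*x2 = 7, 0 <= x_i <= 8
Step 1: y^k = 0.0, reduced costs: (2.0, 8.0)
  x^k = (0.0, 0.0), subgradient = b - a^T x = 7.0
  y^{k+1} = 0.0 + 0.05*7.0 = 0.35
Step 2: y^k = 0.35, reduced costs: (0.6, 6.6)
  x^k = (0.0, 0.0), subgradient = b - a^T x = 7.0
  y^{k+1} = 0.35 + 0.05*7.0 = 0.7
Dual objective at y_2 = 0.7: reduced costs (-0.8, 5.2), box minimizer x = (8.0, 0.0)
g(y_2) = b*y + (c1 - a1*y)*x1 + (c2 - a2*y)*x2 = 7*0.7 + (-0.8)*8.0 + 5.2*0.0 = 4.9 - 6.4 + 0.0 = -1.5


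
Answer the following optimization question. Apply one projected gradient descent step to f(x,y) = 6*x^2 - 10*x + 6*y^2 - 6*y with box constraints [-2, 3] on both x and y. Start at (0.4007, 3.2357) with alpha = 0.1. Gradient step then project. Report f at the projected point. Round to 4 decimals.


Step 1: Compute gradient at (0.4007, 3.2357).
grad_x = 2*6*0.4007 - 10 = -5.1916
grad_y = 2*6*3.2357 - 6 = 32.8284
Step 2: Gradient step.
x_raw = 0.4007 - 0.1*-5.1916 = 0.9199
y_raw = 3.2357 - 0.1*32.8284 = -0.0471
Step 3: Project onto [-2, 3].
x_proj = clip(0.9199) = 0.9199
y_proj = clip(-0.0471) = -0.0471
Step 4: Evaluate f.
f(0.9199, -0.0471) = -3.8256


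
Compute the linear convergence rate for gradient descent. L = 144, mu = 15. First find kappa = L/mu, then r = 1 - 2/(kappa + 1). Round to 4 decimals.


Step 1: Compute the condition number.
kappa = L/mu = 144/15 = 9.6
Step 2: Compute the convergence rate.
r = 1 - 2/(kappa + 1) = 1 - 2*mu/(L + mu) = (L - mu)/(L + mu) = 129/159 = 0.8113


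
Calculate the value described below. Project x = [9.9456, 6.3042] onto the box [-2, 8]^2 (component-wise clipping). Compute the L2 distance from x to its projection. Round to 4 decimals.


Project each component onto [-2, 8].
clip(9.9456) = 8.0, clip(6.3042) = 6.3042
Projection = [8.0, 6.3042]
Squared diffs: [3.7854, 0.0]
Distance = sqrt(3.7854) = 1.9456


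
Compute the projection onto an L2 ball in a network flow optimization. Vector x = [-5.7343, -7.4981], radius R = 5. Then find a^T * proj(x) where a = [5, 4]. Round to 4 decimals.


Step 1: Compute ||x|| (intermediates to 6 decimals).
||x|| = sqrt((-5.7343)^2 + (-7.4981)^2) = 9.439476
Step 2: Project.
Since ||x|| > R, scale = R/||x|| = 5/9.439476 = 0.52969, proj(x) = scale * x
proj(x) = [-3.037401, -3.971669]
Step 3: Dot product.
a^T * proj(x) = 5*(-3.037401) + 4*(-3.971669) = -31.0737


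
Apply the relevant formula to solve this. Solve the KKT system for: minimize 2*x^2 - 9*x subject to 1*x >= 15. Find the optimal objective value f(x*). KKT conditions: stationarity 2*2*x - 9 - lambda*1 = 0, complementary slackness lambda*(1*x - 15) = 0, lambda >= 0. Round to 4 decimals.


Step 1: Try lambda = 0 (constraint inactive).
x_unc = 9/(2*2) = 2.25
Check: 1*2.25 = 2.25 < 15 -- violated!
Step 2: Constraint must be active: 1*x = 15
x* = 15/1 = 15.0
lambda = (2*2*15.0 - 9)/1 = 51.0
Step 3: Compute optimal value.
f(x*) = 2*15.0^2 - 9*15.0 = 315.0


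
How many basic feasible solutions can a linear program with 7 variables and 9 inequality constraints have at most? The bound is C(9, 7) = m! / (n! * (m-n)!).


Each vertex corresponds to some choice of n active constraints out of m, so the number of vertices is at most C(m, n) = m! / (n!(m-n)!).
m = 9, n = 7
Numerator: 9 * 8 * 7 * 6 * 5 * 4 * 3
Denominator: 7! = 5040
C(9, 7) = 36


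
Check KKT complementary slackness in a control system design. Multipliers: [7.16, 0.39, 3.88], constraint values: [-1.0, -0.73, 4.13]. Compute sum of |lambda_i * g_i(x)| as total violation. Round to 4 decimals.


KKT complementary slackness check:
lambda_1 * g_1 = 7.16 * -1.0 = -7.16
lambda_2 * g_2 = 0.39 * -0.73 = -0.2847
lambda_3 * g_3 = 3.88 * 4.13 = 16.0244
Total violation = 7.16 + 0.2847 + 16.0244 = 23.4691


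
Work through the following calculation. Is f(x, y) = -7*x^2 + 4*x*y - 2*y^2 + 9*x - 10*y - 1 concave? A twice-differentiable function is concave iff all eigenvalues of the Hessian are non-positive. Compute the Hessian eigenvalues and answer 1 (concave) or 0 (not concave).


The Hessian of f(x,y) = -7*x^2 + 4*x*y - 2*y^2 + 9*x - 10*y - 1 is:
H = [[-14, 4], [4, -4]]
Trace = -14 - 4 = -18
Determinant = -14*-4 - (4)^2 = 40
Discriminant = (-18)^2 - 4*40 = 164.0
Eigenvalues: lambda_1 = -15.4031, lambda_2 = -2.5969
The function is concave.

1


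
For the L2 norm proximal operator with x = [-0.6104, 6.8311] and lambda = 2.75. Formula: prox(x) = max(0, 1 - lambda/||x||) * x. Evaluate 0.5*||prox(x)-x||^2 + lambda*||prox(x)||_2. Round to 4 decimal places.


Step 1: Compute ||x||.
||x|| = 6.8583
Step 2: Compute scaling factor.
scale = max(0, 1 - 2.75/6.8583) = 0.599
Step 3: prox(x) = [-0.3656, 4.092]
||prox(x)|| = 4.1083
Step 4: Proximal objective.
0.5*||prox-x||^2 = 3.7813
lambda*||prox|| = 11.2978
Total = 15.0791


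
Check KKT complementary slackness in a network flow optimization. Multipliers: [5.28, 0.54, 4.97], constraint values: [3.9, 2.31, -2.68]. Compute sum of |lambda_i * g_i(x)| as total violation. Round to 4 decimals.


KKT complementary slackness check:
lambda_1 * g_1 = 5.28 * 3.9 = 20.592
lambda_2 * g_2 = 0.54 * 2.31 = 1.2474
lambda_3 * g_3 = 4.97 * -2.68 = -13.3196
Total violation = 20.592 + 1.2474 + 13.3196 = 35.159


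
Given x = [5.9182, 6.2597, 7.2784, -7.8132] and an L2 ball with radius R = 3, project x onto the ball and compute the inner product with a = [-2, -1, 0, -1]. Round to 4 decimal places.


Step 1: Compute ||x|| (intermediates to 6 decimals).
||x|| = sqrt(5.9182^2 + 6.2597^2 + 7.2784^2 + (-7.8132)^2) = 13.719699
Step 2: Project.
Since ||x|| > R, scale = R/||x|| = 3/13.719699 = 0.218664, proj(x) = scale * x
proj(x) = [1.294097, 1.368771, 1.591524, -1.708466]
Step 3: Dot product.
a^T * proj(x) = -2*1.294097 - 1*1.368771 + 0*1.591524 - 1*(-1.708466) = -2.2485


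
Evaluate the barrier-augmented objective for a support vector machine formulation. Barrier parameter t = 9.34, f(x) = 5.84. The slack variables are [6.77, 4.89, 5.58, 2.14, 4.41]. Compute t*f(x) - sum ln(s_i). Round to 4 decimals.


Step 1: Compute log-barrier.
ln values: [1.9125, 1.5872, 1.7192, 0.7608, 1.4839]
phi = -(1.9125 + 1.5872 + 1.7192 + 0.7608 + 1.4839) = -7.4636
Step 2: Compute augmented objective.
t*f(x) = 9.34*5.84 = 54.5456
Total = 54.5456 - 7.4636 = 47.082


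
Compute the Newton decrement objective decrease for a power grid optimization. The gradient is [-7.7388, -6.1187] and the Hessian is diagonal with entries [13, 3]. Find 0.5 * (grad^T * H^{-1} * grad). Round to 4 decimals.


Step 1: H is diagonal, so H^(-1) * g = [-0.5953, -2.0396].
Step 2: g^T H^(-1) g = sum_i g_i^2 / H_ii
  = (-7.7388)^2/13 + (-6.1187)^2/3
  = 4.6068 + 12.4795 = 17.0863
Step 3: Objective decrease = 0.5 * g^T H^(-1) g = 8.5432


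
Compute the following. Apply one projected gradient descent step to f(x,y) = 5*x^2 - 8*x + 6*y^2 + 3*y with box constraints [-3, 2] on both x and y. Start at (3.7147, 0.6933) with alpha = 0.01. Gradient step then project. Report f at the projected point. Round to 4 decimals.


Step 1: Compute gradient at (3.7147, 0.6933).
grad_x = 2*5*3.7147 - 8 = 29.147
grad_y = 2*6*0.6933 + 3 = 11.3196
Step 2: Gradient step.
x_raw = 3.7147 - 0.01*29.147 = 3.4232
y_raw = 0.6933 - 0.01*11.3196 = 0.5801
Step 3: Project onto [-3, 2].
x_proj = clip(3.4232) = 2.0
y_proj = clip(0.5801) = 0.5801
Step 4: Evaluate f.
f(2.0, 0.5801) = 7.7594


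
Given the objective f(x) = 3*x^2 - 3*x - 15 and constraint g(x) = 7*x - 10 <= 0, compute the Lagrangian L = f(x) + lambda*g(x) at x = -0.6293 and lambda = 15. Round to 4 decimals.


Step 1: Evaluate f(x).
f(-0.6293) = 3*(-0.6293)^2 - 3*(-0.6293) - 15 = -11.924
Step 2: Evaluate g(x).
g(-0.6293) = 7*-0.6293 - 10 = -14.4051
Step 3: Compute Lagrangian.
L = -11.924 + 15*-14.4051 = -228.0005


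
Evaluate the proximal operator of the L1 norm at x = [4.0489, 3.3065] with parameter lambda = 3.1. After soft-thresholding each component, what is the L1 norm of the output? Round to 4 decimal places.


Soft-thresholding with lambda = 3.1:
prox(4.0489) = sign(4.0489)*max(|4.0489| - 3.1, 0) = 0.9489
prox(3.3065) = sign(3.3065)*max(|3.3065| - 3.1, 0) = 0.2065
prox(x) = [0.9489, 0.2065]
||prox(x)||_1 = 0.9489 + 0.2065 = 1.1554


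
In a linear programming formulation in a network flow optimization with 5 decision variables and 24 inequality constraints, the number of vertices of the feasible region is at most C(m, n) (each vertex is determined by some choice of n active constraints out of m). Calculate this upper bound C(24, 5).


Each vertex corresponds to some choice of n active constraints out of m, so the number of vertices is at most C(m, n) = m! / (n!(m-n)!).
m = 24, n = 5
Numerator: 24 * 23 * 22 * 21 * 20
Denominator: 5! = 120
C(24, 5) = 42504


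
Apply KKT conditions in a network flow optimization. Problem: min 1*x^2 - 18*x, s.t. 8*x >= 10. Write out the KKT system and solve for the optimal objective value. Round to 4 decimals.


Step 1: Try lambda = 0 (constraint inactive).
Stationarity: 2*1*x - 18 = 0
x* = 18/(2*1) = 9.0
Check constraint: 8*9.0 = 72.0 >= 10 -- satisfied.
Step 2: Compute optimal value.
f(x*) = 1*9.0^2 - 18*9.0 = -81.0


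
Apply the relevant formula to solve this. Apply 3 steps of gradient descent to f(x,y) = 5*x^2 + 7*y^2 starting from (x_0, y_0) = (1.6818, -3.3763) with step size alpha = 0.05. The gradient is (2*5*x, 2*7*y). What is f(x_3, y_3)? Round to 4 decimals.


Gradient descent on f(x,y) = 5*x^2 + 7*y^2.
Starting point: (1.6818, -3.3763), alpha = 0.05
Step 1: grad_x = 2*5*1.6818 = 16.818, grad_y = 2*7*-3.3763 = -47.2682
  x_1 = 1.6818 - 0.05*16.818 = 0.8409
  y_1 = -3.3763 - 0.05*-47.2682 = -1.0129
Step 2: grad_x = 2*5*0.8409 = 8.409, grad_y = 2*7*-1.0129 = -14.1805
  x_2 = 0.8409 - 0.05*8.409 = 0.4205
  y_2 = -1.0129 - 0.05*-14.1805 = -0.3039
Step 3: grad_x = 2*5*0.4205 = 4.2045, grad_y = 2*7*-0.3039 = -4.2541
  x_3 = 0.4205 - 0.05*4.2045 = 0.2102
  y_3 = -0.3039 - 0.05*-4.2541 = -0.0912
f(0.2102, -0.0912) = 5*0.2102^2 + 7*(-0.0912)^2 = 0.2791


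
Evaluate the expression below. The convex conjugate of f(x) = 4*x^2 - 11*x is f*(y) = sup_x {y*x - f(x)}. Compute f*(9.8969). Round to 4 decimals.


f*(y) = sup_x {y*x - a*x^2 - b*x} = sup_x {(y-b)*x - a*x^2}
FOC: (y - b) - 2a*x = 0 => x* = (y - b)/(2a)
x* = (9.8969 + 11)/(2*4) = 2.6121
f*(9.8969) = (y-b)^2/(4a) = (9.8969 + 11)^2/(4*4)
= 436.6804/16 = 27.2925


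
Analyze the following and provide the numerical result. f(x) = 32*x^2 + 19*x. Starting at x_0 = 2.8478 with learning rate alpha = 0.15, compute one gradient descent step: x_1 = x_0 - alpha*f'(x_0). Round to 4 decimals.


We compute the gradient at x_0 and apply the update.
f'(x) = 64*x + 19
f'(2.8478) = 64*2.8478 + 19 = 201.2592
x_1 = 2.8478 - 0.15*201.2592 = -27.3411


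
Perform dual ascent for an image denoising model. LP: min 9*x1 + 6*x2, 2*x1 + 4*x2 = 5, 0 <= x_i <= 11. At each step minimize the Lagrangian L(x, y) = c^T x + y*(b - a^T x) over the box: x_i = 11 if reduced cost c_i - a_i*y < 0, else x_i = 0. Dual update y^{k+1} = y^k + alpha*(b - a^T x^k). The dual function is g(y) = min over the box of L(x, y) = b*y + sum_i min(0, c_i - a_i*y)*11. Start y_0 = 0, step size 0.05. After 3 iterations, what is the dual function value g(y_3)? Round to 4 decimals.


Dual ascent for LP: min 9*x1 + 6*x2, 2*x1 + 4*x2 = 5, 0 <= x_i <= 11
Step 1: y^k = 0.0, reduced costs: (9.0, 6.0)
  x^k = (0.0, 0.0), subgradient = b - a^T x = 5.0
  y^{k+1} = 0.0 + 0.05*5.0 = 0.25
Step 2: y^k = 0.25, reduced costs: (8.5, 5.0)
  x^k = (0.0, 0.0), subgradient = b - a^T x = 5.0
  y^{k+1} = 0.25 + 0.05*5.0 = 0.5
Step 3: y^k = 0.5, reduced costs: (8.0, 4.0)
  x^k = (0.0, 0.0), subgradient = b - a^T x = 5.0
  y^{k+1} = 0.5 + 0.05*5.0 = 0.75
Dual objective at y_3 = 0.75: reduced costs (7.5, 3.0), box minimizer x = (0.0, 0.0)
g(y_3) = b*y + (c1 - a1*y)*x1 + (c2 - a2*y)*x2 = 5*0.75 + 7.5*0.0 + 3.0*0.0 = 3.75 + 0.0 + 0.0 = 3.75


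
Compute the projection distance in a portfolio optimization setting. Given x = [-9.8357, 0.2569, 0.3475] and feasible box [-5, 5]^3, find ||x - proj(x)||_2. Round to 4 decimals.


Project each component onto [-5, 5].
clip(-9.8357) = -5.0, clip(0.2569) = 0.2569, clip(0.3475) = 0.3475
Projection = [-5.0, 0.2569, 0.3475]
Squared diffs: [23.384, 0.0, 0.0]
Distance = sqrt(23.384) = 4.8357


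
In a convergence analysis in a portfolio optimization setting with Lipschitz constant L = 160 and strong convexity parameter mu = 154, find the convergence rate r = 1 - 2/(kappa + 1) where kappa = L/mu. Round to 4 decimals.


Step 1: Compute the condition number.
kappa = L/mu = 160/154 = 1.039
Step 2: Compute the convergence rate.
r = 1 - 2/(kappa + 1) = 1 - 2*mu/(L + mu) = (L - mu)/(L + mu) = 6/314 = 0.0191


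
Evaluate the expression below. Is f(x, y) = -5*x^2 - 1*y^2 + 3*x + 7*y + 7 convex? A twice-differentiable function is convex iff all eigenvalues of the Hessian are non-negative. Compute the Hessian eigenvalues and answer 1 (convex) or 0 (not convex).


The Hessian of f(x,y) = -5*x^2 - 1*y^2 + 3*x + 7*y + 7 is:
H = [[-10, 0], [0, -2]]
Trace = -10 - 2 = -12
Determinant = -10*-2 - (0)^2 = 20
Discriminant = (-12)^2 - 4*20 = 64.0
Eigenvalues: lambda_1 = -10.0, lambda_2 = -2.0
The function is not convex.

0


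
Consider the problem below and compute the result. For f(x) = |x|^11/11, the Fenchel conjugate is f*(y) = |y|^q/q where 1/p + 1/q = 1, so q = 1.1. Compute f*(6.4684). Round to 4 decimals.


The conjugate exponent q satisfies 1/p + 1/q = 1.
p = 11, so q = 11/(11 - 1) = 1.1
|y|^q = 6.4684^1.1 = 7.7961
f*(6.4684) = 7.7961 / 1.1 = 7.0873


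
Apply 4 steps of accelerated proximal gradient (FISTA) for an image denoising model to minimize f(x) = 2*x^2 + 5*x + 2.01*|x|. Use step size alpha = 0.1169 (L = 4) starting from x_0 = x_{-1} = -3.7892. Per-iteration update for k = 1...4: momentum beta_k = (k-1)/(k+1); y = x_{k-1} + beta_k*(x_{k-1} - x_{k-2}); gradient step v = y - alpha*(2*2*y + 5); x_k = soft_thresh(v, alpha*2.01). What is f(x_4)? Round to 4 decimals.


FISTA on f(x) = 2*x^2 + 5*x + 2.01*|x|
L = 4, alpha = 0.1169
Iteration 1: beta = 0.0, y = -3.7892 + 0.0*(-3.7892 + 3.7892) = -3.7892
  grad(y) = -10.1568, v = y - alpha*grad = -2.6019
  prox(v) = soft_thresh(-2.6019, 0.235) = -2.3669
Iteration 2: beta = 0.3333, y = -2.3669 + 0.3333*(-2.3669 + 3.7892) = -1.8928
  grad(y) = -2.5712, v = y - alpha*grad = -1.5922
  prox(v) = soft_thresh(-1.5922, 0.235) = -1.3573
Iteration 3: beta = 0.5, y = -1.3573 + 0.5*(-1.3573 + 2.3669) = -0.8524
  grad(y) = 1.5903, v = y - alpha*grad = -1.0383
  prox(v) = soft_thresh(-1.0383, 0.235) = -0.8034
Iteration 4: beta = 0.6, y = -0.8034 + 0.6*(-0.8034 + 1.3573) = -0.471
  grad(y) = 3.1159, v = y - alpha*grad = -0.8353
  prox(v) = soft_thresh(-0.8353, 0.235) = -0.6003
f(x_4) = 2*(-0.6003)^2 + 5*(-0.6003) + 2.01*|-0.6003| = -1.0742


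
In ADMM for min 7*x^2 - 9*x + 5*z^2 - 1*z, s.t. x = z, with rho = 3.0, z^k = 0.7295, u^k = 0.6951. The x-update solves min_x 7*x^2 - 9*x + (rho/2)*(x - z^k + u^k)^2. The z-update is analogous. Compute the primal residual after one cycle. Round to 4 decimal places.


ADMM iteration with rho = 3.0, z^k = 0.7295, u^k = 0.6951
Step 1: x-update.
Minimize 7*x^2 - 9*x + (3.0/2)*(x - 0.7295 + 0.6951)^2
FOC: (2*7 + 3.0)*x = 9 + 3.0*(0.7295 - 0.6951)
x^{k+1} = 0.5355
Step 2: z-update.
Minimize 5*z^2 - 1*z + (3.0/2)*(0.5355 - z + 0.6951)^2
FOC: (2*5 + 3.0)*z = 1 + 3.0*(0.5355 + 0.6951)
z^{k+1} = 0.3609
Step 3: u-update.
u^{k+1} = 0.6951 + 0.5355 - 0.3609 = 0.8697
Step 4: Primal residual = |0.5355 - 0.3609| = 0.1746


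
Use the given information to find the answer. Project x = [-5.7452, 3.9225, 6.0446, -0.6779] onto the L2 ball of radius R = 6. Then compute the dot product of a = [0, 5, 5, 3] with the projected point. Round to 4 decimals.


Step 1: Compute ||x|| (intermediates to 6 decimals).
||x|| = sqrt((-5.7452)^2 + 3.9225^2 + 6.0446^2 + (-0.6779)^2) = 9.240675
Step 2: Project.
Since ||x|| > R, scale = R/||x|| = 6/9.240675 = 0.649303, proj(x) = scale * x
proj(x) = [-3.730376, 2.546891, 3.924777, -0.440163]
Step 3: Dot product.
a^T * proj(x) = 0*(-3.730376) + 5*2.546891 + 5*3.924777 + 3*(-0.440163) = 31.0379


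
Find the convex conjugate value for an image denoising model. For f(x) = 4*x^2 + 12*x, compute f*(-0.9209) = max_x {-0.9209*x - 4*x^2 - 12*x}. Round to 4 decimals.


f*(y) = sup_x {y*x - a*x^2 - b*x} = sup_x {(y-b)*x - a*x^2}
FOC: (y - b) - 2a*x = 0 => x* = (y - b)/(2a)
x* = (-0.9209 - 12)/(2*4) = -1.6151
f*(-0.9209) = (y-b)^2/(4a) = (-0.9209 - 12)^2/(4*4)
= 166.9497/16 = 10.4344


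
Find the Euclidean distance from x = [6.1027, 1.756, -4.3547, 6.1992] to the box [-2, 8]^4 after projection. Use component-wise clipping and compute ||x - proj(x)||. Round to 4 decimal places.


Project each component onto [-2, 8].
clip(6.1027) = 6.1027, clip(1.756) = 1.756, clip(-4.3547) = -2.0, clip(6.1992) = 6.1992
Projection = [6.1027, 1.756, -2.0, 6.1992]
Squared diffs: [0.0, 0.0, 5.5446, 0.0]
Distance = sqrt(5.5446) = 2.3547


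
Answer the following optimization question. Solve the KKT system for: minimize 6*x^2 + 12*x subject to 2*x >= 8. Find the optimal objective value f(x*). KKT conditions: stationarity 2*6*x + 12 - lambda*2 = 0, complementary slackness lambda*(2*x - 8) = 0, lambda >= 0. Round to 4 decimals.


Step 1: Try lambda = 0 (constraint inactive).
x_unc = -12/(2*6) = -1.0
Check: 2*-1.0 = -2.0 < 8 -- violated!
Step 2: Constraint must be active: 2*x = 8
x* = 8/2 = 4.0
lambda = (2*6*4.0 + 12)/2 = 30.0
Step 3: Compute optimal value.
f(x*) = 6*4.0^2 + 12*4.0 = 144.0


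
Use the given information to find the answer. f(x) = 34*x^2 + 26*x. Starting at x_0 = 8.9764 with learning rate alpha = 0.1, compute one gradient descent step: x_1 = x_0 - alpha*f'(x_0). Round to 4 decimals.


We compute the gradient at x_0 and apply the update.
f'(x) = 68*x + 26
f'(8.9764) = 68*8.9764 + 26 = 636.3952
x_1 = 8.9764 - 0.1*636.3952 = -54.6631


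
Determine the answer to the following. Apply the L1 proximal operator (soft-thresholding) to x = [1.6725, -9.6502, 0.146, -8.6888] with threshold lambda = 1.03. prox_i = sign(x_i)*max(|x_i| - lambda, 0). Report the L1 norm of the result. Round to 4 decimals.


Soft-thresholding with lambda = 1.03:
prox(1.6725) = sign(1.6725)*max(|1.6725| - 1.03, 0) = 0.6425
prox(-9.6502) = sign(-9.6502)*max(|-9.6502| - 1.03, 0) = -8.6202
prox(0.146) = sign(0.146)*max(|0.146| - 1.03, 0) = 0.0
prox(-8.6888) = sign(-8.6888)*max(|-8.6888| - 1.03, 0) = -7.6588
prox(x) = [0.6425, -8.6202, 0.0, -7.6588]
||prox(x)||_1 = 0.6425 + 8.6202 + 0.0 + 7.6588 = 16.9215


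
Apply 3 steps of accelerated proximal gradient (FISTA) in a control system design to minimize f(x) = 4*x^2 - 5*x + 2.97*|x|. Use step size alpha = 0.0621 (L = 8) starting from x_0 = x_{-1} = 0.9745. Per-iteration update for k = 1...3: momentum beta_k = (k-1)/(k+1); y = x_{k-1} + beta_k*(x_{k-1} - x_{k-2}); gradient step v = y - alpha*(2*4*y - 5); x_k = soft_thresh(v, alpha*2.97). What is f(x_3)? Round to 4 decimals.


FISTA on f(x) = 4*x^2 - 5*x + 2.97*|x|
L = 8, alpha = 0.0621
Iteration 1: beta = 0.0, y = 0.9745 + 0.0*(0.9745 - 0.9745) = 0.9745
  grad(y) = 2.796, v = y - alpha*grad = 0.8009
  prox(v) = soft_thresh(0.8009, 0.1844) = 0.6164
Iteration 2: beta = 0.3333, y = 0.6164 + 0.3333*(0.6164 - 0.9745) = 0.4971
  grad(y) = -1.0234, v = y - alpha*grad = 0.5606
  prox(v) = soft_thresh(0.5606, 0.1844) = 0.3762
Iteration 3: beta = 0.5, y = 0.3762 + 0.5*(0.3762 - 0.6164) = 0.2561
  grad(y) = -2.9514, v = y - alpha*grad = 0.4394
  prox(v) = soft_thresh(0.4394, 0.1844) = 0.2549
f(x_3) = 4*0.2549^2 - 5*0.2549 + 2.97*|0.2549| = -0.2576


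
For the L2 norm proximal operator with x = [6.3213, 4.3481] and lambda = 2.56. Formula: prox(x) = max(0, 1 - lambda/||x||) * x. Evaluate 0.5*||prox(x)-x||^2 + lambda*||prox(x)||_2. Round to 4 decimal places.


Step 1: Compute ||x||.
||x|| = 7.6723
Step 2: Compute scaling factor.
scale = max(0, 1 - 2.56/7.6723) = 0.6663
Step 3: prox(x) = [4.2121, 2.8973]
||prox(x)|| = 5.1123
Step 4: Proximal objective.
0.5*||prox-x||^2 = 3.2768
lambda*||prox|| = 13.0875
Total = 16.3644


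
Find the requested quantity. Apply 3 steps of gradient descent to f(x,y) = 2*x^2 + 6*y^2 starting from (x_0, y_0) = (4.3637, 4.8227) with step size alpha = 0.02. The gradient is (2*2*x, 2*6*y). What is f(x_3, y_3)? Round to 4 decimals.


Gradient descent on f(x,y) = 2*x^2 + 6*y^2.
Starting point: (4.3637, 4.8227), alpha = 0.02
Step 1: grad_x = 2*2*4.3637 = 17.4548, grad_y = 2*6*4.8227 = 57.8724
  x_1 = 4.3637 - 0.02*17.4548 = 4.0146
  y_1 = 4.8227 - 0.02*57.8724 = 3.6653
Step 2: grad_x = 2*2*4.0146 = 16.0584, grad_y = 2*6*3.6653 = 43.983
  x_2 = 4.0146 - 0.02*16.0584 = 3.6934
  y_2 = 3.6653 - 0.02*43.983 = 2.7856
Step 3: grad_x = 2*2*3.6934 = 14.7737, grad_y = 2*6*2.7856 = 33.4271
  x_3 = 3.6934 - 0.02*14.7737 = 3.398
  y_3 = 2.7856 - 0.02*33.4271 = 2.117
f(3.398, 2.117) = 2*3.398^2 + 6*2.117^2 = 49.9837


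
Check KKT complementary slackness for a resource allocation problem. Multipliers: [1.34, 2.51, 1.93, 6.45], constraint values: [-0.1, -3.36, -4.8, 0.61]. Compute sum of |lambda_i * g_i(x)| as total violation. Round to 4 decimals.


KKT complementary slackness check:
lambda_1 * g_1 = 1.34 * -0.1 = -0.134
lambda_2 * g_2 = 2.51 * -3.36 = -8.4336
lambda_3 * g_3 = 1.93 * -4.8 = -9.264
lambda_4 * g_4 = 6.45 * 0.61 = 3.9345
Total violation = 0.134 + 8.4336 + 9.264 + 3.9345 = 21.7661


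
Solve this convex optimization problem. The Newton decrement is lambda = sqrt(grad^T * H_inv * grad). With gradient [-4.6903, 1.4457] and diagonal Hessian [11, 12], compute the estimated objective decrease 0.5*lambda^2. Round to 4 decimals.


Step 1: H is diagonal, so H^(-1) * g = [-0.4264, 0.1205].
Step 2: g^T H^(-1) g = sum_i g_i^2 / H_ii
  = (-4.6903)^2/11 + (1.4457)^2/12
  = 1.9999 + 0.1742 = 2.1741
Step 3: Objective decrease = 0.5 * g^T H^(-1) g = 1.087


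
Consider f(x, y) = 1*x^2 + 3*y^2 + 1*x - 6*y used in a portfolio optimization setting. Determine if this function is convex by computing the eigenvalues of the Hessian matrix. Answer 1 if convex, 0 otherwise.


The Hessian of f(x,y) = 1*x^2 + 3*y^2 + 1*x - 6*y is:
H = [[2, 0], [0, 6]]
Trace = 2 + 6 = 8
Determinant = 2*6 - (0)^2 = 12
Discriminant = (8)^2 - 4*12 = 16.0
Eigenvalues: lambda_1 = 2.0, lambda_2 = 6.0
The function is convex.

1


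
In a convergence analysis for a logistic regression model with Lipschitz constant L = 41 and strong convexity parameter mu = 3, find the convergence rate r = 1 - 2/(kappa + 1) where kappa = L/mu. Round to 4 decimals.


Step 1: Compute the condition number.
kappa = L/mu = 41/3 = 13.6667
Step 2: Compute the convergence rate.
r = 1 - 2/(kappa + 1) = 1 - 2*mu/(L + mu) = (L - mu)/(L + mu) = 38/44 = 0.8636


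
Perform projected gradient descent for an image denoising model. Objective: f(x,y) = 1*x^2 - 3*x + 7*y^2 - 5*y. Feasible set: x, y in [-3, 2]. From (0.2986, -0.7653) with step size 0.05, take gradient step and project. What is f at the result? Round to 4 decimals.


Step 1: Compute gradient at (0.2986, -0.7653).
grad_x = 2*1*0.2986 - 3 = -2.4028
grad_y = 2*7*-0.7653 - 5 = -15.7142
Step 2: Gradient step.
x_raw = 0.2986 - 0.05*-2.4028 = 0.4187
y_raw = -0.7653 - 0.05*-15.7142 = 0.0204
Step 3: Project onto [-3, 2].
x_proj = clip(0.4187) = 0.4187
y_proj = clip(0.0204) = 0.0204
Step 4: Evaluate f.
f(0.4187, 0.0204) = -1.18


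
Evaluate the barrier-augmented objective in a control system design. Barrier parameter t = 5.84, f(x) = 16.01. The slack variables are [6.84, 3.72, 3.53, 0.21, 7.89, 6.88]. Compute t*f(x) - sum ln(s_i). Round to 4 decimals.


Step 1: Compute log-barrier.
ln values: [1.9228, 1.3137, 1.2613, -1.5606, 2.0656, 1.9286]
phi = -(1.9228 + 1.3137 + 1.2613 - 1.5606 + 2.0656 + 1.9286) = -6.9314
Step 2: Compute augmented objective.
t*f(x) = 5.84*16.01 = 93.4984
Total = 93.4984 - 6.9314 = 86.567


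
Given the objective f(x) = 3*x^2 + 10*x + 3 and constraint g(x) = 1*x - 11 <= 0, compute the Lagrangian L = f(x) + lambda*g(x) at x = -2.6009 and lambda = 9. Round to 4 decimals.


Step 1: Evaluate f(x).
f(-2.6009) = 3*(-2.6009)^2 + 10*(-2.6009) + 3 = -2.715
Step 2: Evaluate g(x).
g(-2.6009) = 1*-2.6009 - 11 = -13.6009
Step 3: Compute Lagrangian.
L = -2.715 + 9*-13.6009 = -125.1231


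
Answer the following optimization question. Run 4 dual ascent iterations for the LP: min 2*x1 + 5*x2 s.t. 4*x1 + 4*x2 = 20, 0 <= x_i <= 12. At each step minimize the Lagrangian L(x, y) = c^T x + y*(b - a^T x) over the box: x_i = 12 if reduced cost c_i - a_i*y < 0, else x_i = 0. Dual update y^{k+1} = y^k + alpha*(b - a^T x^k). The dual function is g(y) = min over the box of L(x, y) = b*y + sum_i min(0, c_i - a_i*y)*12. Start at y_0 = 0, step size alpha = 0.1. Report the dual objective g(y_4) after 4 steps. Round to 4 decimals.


Dual ascent for LP: min 2*x1 + 5*x2, 4*x1 + 4*x2 = 20, 0 <= x_i <= 12
Step 1: y^k = 0.0, reduced costs: (2.0, 5.0)
  x^k = (0.0, 0.0), subgradient = b - a^T x = 20.0
  y^{k+1} = 0.0 + 0.1*20.0 = 2.0
Step 2: y^k = 2.0, reduced costs: (-6.0, -3.0)
  x^k = (12.0, 12.0), subgradient = b - a^T x = -76.0
  y^{k+1} = 2.0 + 0.1*-76.0 = -5.6
Step 3: y^k = -5.6, reduced costs: (24.4, 27.4)
  x^k = (0.0, 0.0), subgradient = b - a^T x = 20.0
  y^{k+1} = -5.6 + 0.1*20.0 = -3.6
Step 4: y^k = -3.6, reduced costs: (16.4, 19.4)
  x^k = (0.0, 0.0), subgradient = b - a^T x = 20.0
  y^{k+1} = -3.6 + 0.1*20.0 = -1.6
Dual objective at y_4 = -1.6: reduced costs (8.4, 11.4), box minimizer x = (0.0, 0.0)
g(y_4) = b*y + (c1 - a1*y)*x1 + (c2 - a2*y)*x2 = 20*(-1.6) + 8.4*0.0 + 11.4*0.0 = -32.0 + 0.0 + 0.0 = -32.0


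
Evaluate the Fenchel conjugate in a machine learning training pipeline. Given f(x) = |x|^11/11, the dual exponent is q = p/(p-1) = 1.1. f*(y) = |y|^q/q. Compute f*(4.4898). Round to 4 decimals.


The conjugate exponent q satisfies 1/p + 1/q = 1.
p = 11, so q = 11/(11 - 1) = 1.1
|y|^q = 4.4898^1.1 = 5.2173
f*(4.4898) = 5.2173 / 1.1 = 4.743


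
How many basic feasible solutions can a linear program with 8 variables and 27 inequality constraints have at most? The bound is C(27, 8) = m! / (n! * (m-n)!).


Each vertex corresponds to some choice of n active constraints out of m, so the number of vertices is at most C(m, n) = m! / (n!(m-n)!).
m = 27, n = 8
Numerator: 27 * 26 * 25 * 24 * 23 * 22 * 21 * 20
Denominator: 8! = 40320
C(27, 8) = 2220075


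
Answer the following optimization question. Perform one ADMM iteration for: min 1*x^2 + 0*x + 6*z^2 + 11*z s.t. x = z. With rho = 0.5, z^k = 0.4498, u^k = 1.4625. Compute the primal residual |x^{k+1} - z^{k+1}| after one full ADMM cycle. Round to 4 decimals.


ADMM iteration with rho = 0.5, z^k = 0.4498, u^k = 1.4625
Step 1: x-update.
Minimize 1*x^2 + 0*x + (0.5/2)*(x - 0.4498 + 1.4625)^2
FOC: (2*1 + 0.5)*x = 0 + 0.5*(0.4498 - 1.4625)
x^{k+1} = -0.2025
Step 2: z-update.
Minimize 6*z^2 + 11*z + (0.5/2)*(-0.2025 - z + 1.4625)^2
FOC: (2*6 + 0.5)*z = -11 + 0.5*(-0.2025 + 1.4625)
z^{k+1} = -0.8296
Step 3: u-update.
u^{k+1} = 1.4625 - 0.2025 + 0.8296 = 2.0896
Step 4: Primal residual = |-0.2025 + 0.8296| = 0.6271


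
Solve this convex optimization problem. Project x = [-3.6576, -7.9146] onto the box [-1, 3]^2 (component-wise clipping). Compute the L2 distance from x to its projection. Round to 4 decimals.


Project each component onto [-1, 3].
clip(-3.6576) = -1.0, clip(-7.9146) = -1.0
Projection = [-1.0, -1.0]
Squared diffs: [7.0628, 47.8117]
Distance = sqrt(54.8745) = 7.4077


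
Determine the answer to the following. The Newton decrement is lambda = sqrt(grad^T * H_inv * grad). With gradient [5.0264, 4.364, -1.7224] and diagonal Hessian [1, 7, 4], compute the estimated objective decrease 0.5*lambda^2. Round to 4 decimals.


Step 1: H is diagonal, so H^(-1) * g = [5.0264, 0.6234, -0.4306].
Step 2: g^T H^(-1) g = sum_i g_i^2 / H_ii
  = (5.0264)^2/1 + (4.364)^2/7 + (-1.7224)^2/4
  = 25.2647 + 2.7206 + 0.7417 = 28.727
Step 3: Objective decrease = 0.5 * g^T H^(-1) g = 14.3635


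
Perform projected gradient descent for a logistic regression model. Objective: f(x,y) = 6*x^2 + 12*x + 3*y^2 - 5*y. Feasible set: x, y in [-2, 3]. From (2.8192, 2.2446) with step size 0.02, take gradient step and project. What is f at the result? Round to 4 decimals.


Step 1: Compute gradient at (2.8192, 2.2446).
grad_x = 2*6*2.8192 + 12 = 45.8304
grad_y = 2*3*2.2446 - 5 = 8.4676
Step 2: Gradient step.
x_raw = 2.8192 - 0.02*45.8304 = 1.9026
y_raw = 2.2446 - 0.02*8.4676 = 2.0752
Step 3: Project onto [-2, 3].
x_proj = clip(1.9026) = 1.9026
y_proj = clip(2.0752) = 2.0752
Step 4: Evaluate f.
f(1.9026, 2.0752) = 47.094


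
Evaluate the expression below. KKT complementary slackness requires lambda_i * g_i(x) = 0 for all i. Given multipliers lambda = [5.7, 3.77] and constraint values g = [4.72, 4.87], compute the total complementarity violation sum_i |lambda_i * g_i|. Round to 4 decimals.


KKT complementary slackness check:
lambda_1 * g_1 = 5.7 * 4.72 = 26.904
lambda_2 * g_2 = 3.77 * 4.87 = 18.3599
Total violation = 26.904 + 18.3599 = 45.2639


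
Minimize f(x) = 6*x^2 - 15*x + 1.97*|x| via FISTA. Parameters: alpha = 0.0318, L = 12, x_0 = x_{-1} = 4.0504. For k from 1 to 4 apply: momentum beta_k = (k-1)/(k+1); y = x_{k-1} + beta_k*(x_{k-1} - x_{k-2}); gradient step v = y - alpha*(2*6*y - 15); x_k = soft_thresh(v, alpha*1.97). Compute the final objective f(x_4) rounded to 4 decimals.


FISTA on f(x) = 6*x^2 - 15*x + 1.97*|x|
L = 12, alpha = 0.0318
Iteration 1: beta = 0.0, y = 4.0504 + 0.0*(4.0504 - 4.0504) = 4.0504
  grad(y) = 33.6048, v = y - alpha*grad = 2.9818
  prox(v) = soft_thresh(2.9818, 0.0626) = 2.9191
Iteration 2: beta = 0.3333, y = 2.9191 + 0.3333*(2.9191 - 4.0504) = 2.542
  grad(y) = 15.5043, v = y - alpha*grad = 2.049
  prox(v) = soft_thresh(2.049, 0.0626) = 1.9863
Iteration 3: beta = 0.5, y = 1.9863 + 0.5*(1.9863 - 2.9191) = 1.52
  grad(y) = 3.2395, v = y - alpha*grad = 1.4169
  prox(v) = soft_thresh(1.4169, 0.0626) = 1.3543
Iteration 4: beta = 0.6, y = 1.3543 + 0.6*(1.3543 - 1.9863) = 0.9751
  grad(y) = -3.2992, v = y - alpha*grad = 1.08
  prox(v) = soft_thresh(1.08, 0.0626) = 1.0173
f(x_4) = 6*1.0173^2 - 15*1.0173 + 1.97*|1.0173| = -7.0461
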